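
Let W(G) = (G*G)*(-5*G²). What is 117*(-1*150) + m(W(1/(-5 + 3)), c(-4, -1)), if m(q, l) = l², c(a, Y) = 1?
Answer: -17549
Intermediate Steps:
W(G) = -5*G⁴ (W(G) = G²*(-5*G²) = -5*G⁴)
117*(-1*150) + m(W(1/(-5 + 3)), c(-4, -1)) = 117*(-1*150) + 1² = 117*(-150) + 1 = -17550 + 1 = -17549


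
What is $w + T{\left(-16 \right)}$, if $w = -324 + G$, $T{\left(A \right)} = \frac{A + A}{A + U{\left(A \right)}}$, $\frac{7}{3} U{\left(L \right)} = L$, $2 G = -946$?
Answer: $- \frac{3978}{5} \approx -795.6$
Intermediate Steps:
$G = -473$ ($G = \frac{1}{2} \left(-946\right) = -473$)
$U{\left(L \right)} = \frac{3 L}{7}$
$T{\left(A \right)} = \frac{7}{5}$ ($T{\left(A \right)} = \frac{A + A}{A + \frac{3 A}{7}} = \frac{2 A}{\frac{10}{7} A} = 2 A \frac{7}{10 A} = \frac{7}{5}$)
$w = -797$ ($w = -324 - 473 = -797$)
$w + T{\left(-16 \right)} = -797 + \frac{7}{5} = - \frac{3978}{5}$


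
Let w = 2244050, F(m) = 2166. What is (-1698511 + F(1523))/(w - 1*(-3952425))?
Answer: -339269/1239295 ≈ -0.27376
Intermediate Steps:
(-1698511 + F(1523))/(w - 1*(-3952425)) = (-1698511 + 2166)/(2244050 - 1*(-3952425)) = -1696345/(2244050 + 3952425) = -1696345/6196475 = -1696345*1/6196475 = -339269/1239295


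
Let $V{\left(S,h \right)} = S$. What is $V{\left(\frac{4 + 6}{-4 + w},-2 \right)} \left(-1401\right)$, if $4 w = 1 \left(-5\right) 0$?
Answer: $\frac{7005}{2} \approx 3502.5$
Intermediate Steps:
$w = 0$ ($w = \frac{1 \left(-5\right) 0}{4} = \frac{\left(-5\right) 0}{4} = \frac{1}{4} \cdot 0 = 0$)
$V{\left(\frac{4 + 6}{-4 + w},-2 \right)} \left(-1401\right) = \frac{4 + 6}{-4 + 0} \left(-1401\right) = \frac{10}{-4} \left(-1401\right) = 10 \left(- \frac{1}{4}\right) \left(-1401\right) = \left(- \frac{5}{2}\right) \left(-1401\right) = \frac{7005}{2}$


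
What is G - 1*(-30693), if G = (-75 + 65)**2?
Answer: 30793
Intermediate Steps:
G = 100 (G = (-10)**2 = 100)
G - 1*(-30693) = 100 - 1*(-30693) = 100 + 30693 = 30793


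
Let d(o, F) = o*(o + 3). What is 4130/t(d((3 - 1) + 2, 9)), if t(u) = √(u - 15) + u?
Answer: 115640/771 - 4130*√13/771 ≈ 130.67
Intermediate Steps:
d(o, F) = o*(3 + o)
t(u) = u + √(-15 + u) (t(u) = √(-15 + u) + u = u + √(-15 + u))
4130/t(d((3 - 1) + 2, 9)) = 4130/(((3 - 1) + 2)*(3 + ((3 - 1) + 2)) + √(-15 + ((3 - 1) + 2)*(3 + ((3 - 1) + 2)))) = 4130/((2 + 2)*(3 + (2 + 2)) + √(-15 + (2 + 2)*(3 + (2 + 2)))) = 4130/(4*(3 + 4) + √(-15 + 4*(3 + 4))) = 4130/(4*7 + √(-15 + 4*7)) = 4130/(28 + √(-15 + 28)) = 4130/(28 + √13)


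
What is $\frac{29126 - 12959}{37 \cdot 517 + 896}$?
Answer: $\frac{5389}{6675} \approx 0.80734$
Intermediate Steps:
$\frac{29126 - 12959}{37 \cdot 517 + 896} = \frac{16167}{19129 + 896} = \frac{16167}{20025} = 16167 \cdot \frac{1}{20025} = \frac{5389}{6675}$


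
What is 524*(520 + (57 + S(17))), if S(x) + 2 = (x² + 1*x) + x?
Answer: 470552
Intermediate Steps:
S(x) = -2 + x² + 2*x (S(x) = -2 + ((x² + 1*x) + x) = -2 + ((x² + x) + x) = -2 + ((x + x²) + x) = -2 + (x² + 2*x) = -2 + x² + 2*x)
524*(520 + (57 + S(17))) = 524*(520 + (57 + (-2 + 17² + 2*17))) = 524*(520 + (57 + (-2 + 289 + 34))) = 524*(520 + (57 + 321)) = 524*(520 + 378) = 524*898 = 470552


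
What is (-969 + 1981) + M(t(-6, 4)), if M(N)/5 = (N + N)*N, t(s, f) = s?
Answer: 1372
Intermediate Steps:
M(N) = 10*N² (M(N) = 5*((N + N)*N) = 5*((2*N)*N) = 5*(2*N²) = 10*N²)
(-969 + 1981) + M(t(-6, 4)) = (-969 + 1981) + 10*(-6)² = 1012 + 10*36 = 1012 + 360 = 1372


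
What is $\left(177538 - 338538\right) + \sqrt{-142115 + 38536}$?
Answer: $-161000 + i \sqrt{103579} \approx -1.61 \cdot 10^{5} + 321.84 i$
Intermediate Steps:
$\left(177538 - 338538\right) + \sqrt{-142115 + 38536} = -161000 + \sqrt{-103579} = -161000 + i \sqrt{103579}$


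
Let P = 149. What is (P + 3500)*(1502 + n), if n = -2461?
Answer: -3499391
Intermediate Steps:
(P + 3500)*(1502 + n) = (149 + 3500)*(1502 - 2461) = 3649*(-959) = -3499391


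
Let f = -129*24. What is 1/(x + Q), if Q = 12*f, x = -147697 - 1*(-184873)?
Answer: 1/24 ≈ 0.041667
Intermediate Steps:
f = -3096
x = 37176 (x = -147697 + 184873 = 37176)
Q = -37152 (Q = 12*(-3096) = -37152)
1/(x + Q) = 1/(37176 - 37152) = 1/24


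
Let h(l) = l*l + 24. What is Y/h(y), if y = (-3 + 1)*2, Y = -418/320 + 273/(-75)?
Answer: -3957/32000 ≈ -0.12366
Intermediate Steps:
Y = -3957/800 (Y = -418*1/320 + 273*(-1/75) = -209/160 - 91/25 = -3957/800 ≈ -4.9463)
y = -4 (y = -2*2 = -4)
h(l) = 24 + l² (h(l) = l² + 24 = 24 + l²)
Y/h(y) = -3957/(800*(24 + (-4)²)) = -3957/(800*(24 + 16)) = -3957/800/40 = -3957/800*1/40 = -3957/32000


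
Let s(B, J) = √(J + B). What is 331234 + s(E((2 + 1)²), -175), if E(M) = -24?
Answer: 331234 + I*√199 ≈ 3.3123e+5 + 14.107*I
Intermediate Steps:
s(B, J) = √(B + J)
331234 + s(E((2 + 1)²), -175) = 331234 + √(-24 - 175) = 331234 + √(-199) = 331234 + I*√199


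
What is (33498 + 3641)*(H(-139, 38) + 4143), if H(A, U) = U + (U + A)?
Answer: 151527120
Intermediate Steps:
H(A, U) = A + 2*U (H(A, U) = U + (A + U) = A + 2*U)
(33498 + 3641)*(H(-139, 38) + 4143) = (33498 + 3641)*((-139 + 2*38) + 4143) = 37139*((-139 + 76) + 4143) = 37139*(-63 + 4143) = 37139*4080 = 151527120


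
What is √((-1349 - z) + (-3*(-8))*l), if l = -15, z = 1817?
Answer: I*√3526 ≈ 59.38*I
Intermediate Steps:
√((-1349 - z) + (-3*(-8))*l) = √((-1349 - 1*1817) - 3*(-8)*(-15)) = √((-1349 - 1817) + 24*(-15)) = √(-3166 - 360) = √(-3526) = I*√3526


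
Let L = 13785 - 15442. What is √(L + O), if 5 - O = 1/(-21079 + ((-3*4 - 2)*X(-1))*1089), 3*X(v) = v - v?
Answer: I*√734023625053/21079 ≈ 40.645*I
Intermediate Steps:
X(v) = 0 (X(v) = (v - v)/3 = (⅓)*0 = 0)
L = -1657
O = 105396/21079 (O = 5 - 1/(-21079 + ((-3*4 - 2)*0)*1089) = 5 - 1/(-21079 + ((-12 - 2)*0)*1089) = 5 - 1/(-21079 - 14*0*1089) = 5 - 1/(-21079 + 0*1089) = 5 - 1/(-21079 + 0) = 5 - 1/(-21079) = 5 - 1*(-1/21079) = 5 + 1/21079 = 105396/21079 ≈ 5.0000)
√(L + O) = √(-1657 + 105396/21079) = √(-34822507/21079) = I*√734023625053/21079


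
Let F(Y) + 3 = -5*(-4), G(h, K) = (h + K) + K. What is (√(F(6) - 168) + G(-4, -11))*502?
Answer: -13052 + 502*I*√151 ≈ -13052.0 + 6168.7*I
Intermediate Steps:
G(h, K) = h + 2*K (G(h, K) = (K + h) + K = h + 2*K)
F(Y) = 17 (F(Y) = -3 - 5*(-4) = -3 + 20 = 17)
(√(F(6) - 168) + G(-4, -11))*502 = (√(17 - 168) + (-4 + 2*(-11)))*502 = (√(-151) + (-4 - 22))*502 = (I*√151 - 26)*502 = (-26 + I*√151)*502 = -13052 + 502*I*√151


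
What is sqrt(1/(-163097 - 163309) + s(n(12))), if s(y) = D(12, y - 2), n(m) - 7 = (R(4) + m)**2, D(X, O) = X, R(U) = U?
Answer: sqrt(1278490195626)/326406 ≈ 3.4641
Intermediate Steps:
n(m) = 7 + (4 + m)**2
s(y) = 12
sqrt(1/(-163097 - 163309) + s(n(12))) = sqrt(1/(-163097 - 163309) + 12) = sqrt(1/(-326406) + 12) = sqrt(-1/326406 + 12) = sqrt(3916871/326406) = sqrt(1278490195626)/326406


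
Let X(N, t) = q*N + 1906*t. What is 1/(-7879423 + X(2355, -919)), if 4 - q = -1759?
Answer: -1/5479172 ≈ -1.8251e-7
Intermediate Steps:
q = 1763 (q = 4 - 1*(-1759) = 4 + 1759 = 1763)
X(N, t) = 1763*N + 1906*t
1/(-7879423 + X(2355, -919)) = 1/(-7879423 + (1763*2355 + 1906*(-919))) = 1/(-7879423 + (4151865 - 1751614)) = 1/(-7879423 + 2400251) = 1/(-5479172) = -1/5479172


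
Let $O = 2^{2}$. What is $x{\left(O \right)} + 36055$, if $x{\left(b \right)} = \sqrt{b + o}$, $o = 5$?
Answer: $36058$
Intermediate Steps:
$O = 4$
$x{\left(b \right)} = \sqrt{5 + b}$ ($x{\left(b \right)} = \sqrt{b + 5} = \sqrt{5 + b}$)
$x{\left(O \right)} + 36055 = \sqrt{5 + 4} + 36055 = \sqrt{9} + 36055 = 3 + 36055 = 36058$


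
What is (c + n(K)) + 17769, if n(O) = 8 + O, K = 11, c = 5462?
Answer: 23250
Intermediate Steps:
(c + n(K)) + 17769 = (5462 + (8 + 11)) + 17769 = (5462 + 19) + 17769 = 5481 + 17769 = 23250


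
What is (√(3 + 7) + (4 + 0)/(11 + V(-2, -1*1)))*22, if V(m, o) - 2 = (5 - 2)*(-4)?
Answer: 88 + 22*√10 ≈ 157.57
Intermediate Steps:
V(m, o) = -10 (V(m, o) = 2 + (5 - 2)*(-4) = 2 + 3*(-4) = 2 - 12 = -10)
(√(3 + 7) + (4 + 0)/(11 + V(-2, -1*1)))*22 = (√(3 + 7) + (4 + 0)/(11 - 10))*22 = (√10 + 4/1)*22 = (√10 + 4*1)*22 = (√10 + 4)*22 = (4 + √10)*22 = 88 + 22*√10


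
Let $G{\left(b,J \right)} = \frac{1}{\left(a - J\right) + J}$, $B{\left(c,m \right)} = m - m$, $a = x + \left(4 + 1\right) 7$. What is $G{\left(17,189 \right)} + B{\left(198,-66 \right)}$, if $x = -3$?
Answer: $\frac{1}{32} \approx 0.03125$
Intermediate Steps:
$a = 32$ ($a = -3 + \left(4 + 1\right) 7 = -3 + 5 \cdot 7 = -3 + 35 = 32$)
$B{\left(c,m \right)} = 0$
$G{\left(b,J \right)} = \frac{1}{32}$ ($G{\left(b,J \right)} = \frac{1}{\left(32 - J\right) + J} = \frac{1}{32}$)
$G{\left(17,189 \right)} + B{\left(198,-66 \right)} = \frac{1}{32} + 0 = \frac{1}{32}$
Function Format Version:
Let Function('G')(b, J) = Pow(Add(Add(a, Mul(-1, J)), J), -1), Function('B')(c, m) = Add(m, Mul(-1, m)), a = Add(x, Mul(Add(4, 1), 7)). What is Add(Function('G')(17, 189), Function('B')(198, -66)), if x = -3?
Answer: Rational(1, 32) ≈ 0.031250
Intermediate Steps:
a = 32 (a = Add(-3, Mul(Add(4, 1), 7)) = Add(-3, Mul(5, 7)) = Add(-3, 35) = 32)
Function('B')(c, m) = 0
Function('G')(b, J) = Rational(1, 32) (Function('G')(b, J) = Pow(Add(Add(32, Mul(-1, J)), J), -1) = Pow(32, -1) = Rational(1, 32))
Add(Function('G')(17, 189), Function('B')(198, -66)) = Add(Rational(1, 32), 0) = Rational(1, 32)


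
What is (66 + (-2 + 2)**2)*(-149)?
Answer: -9834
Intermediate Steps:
(66 + (-2 + 2)**2)*(-149) = (66 + 0**2)*(-149) = (66 + 0)*(-149) = 66*(-149) = -9834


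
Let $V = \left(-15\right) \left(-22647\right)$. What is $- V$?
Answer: $-339705$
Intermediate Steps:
$V = 339705$
$- V = \left(-1\right) 339705 = -339705$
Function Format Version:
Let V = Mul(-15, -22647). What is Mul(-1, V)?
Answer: -339705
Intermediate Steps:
V = 339705
Mul(-1, V) = Mul(-1, 339705) = -339705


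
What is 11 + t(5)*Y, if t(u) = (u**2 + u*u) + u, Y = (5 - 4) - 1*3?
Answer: -99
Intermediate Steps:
Y = -2 (Y = 1 - 3 = -2)
t(u) = u + 2*u**2 (t(u) = (u**2 + u**2) + u = 2*u**2 + u = u + 2*u**2)
11 + t(5)*Y = 11 + (5*(1 + 2*5))*(-2) = 11 + (5*(1 + 10))*(-2) = 11 + (5*11)*(-2) = 11 + 55*(-2) = 11 - 110 = -99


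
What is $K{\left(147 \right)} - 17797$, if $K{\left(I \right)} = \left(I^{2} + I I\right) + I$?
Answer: $25568$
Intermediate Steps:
$K{\left(I \right)} = I + 2 I^{2}$ ($K{\left(I \right)} = \left(I^{2} + I^{2}\right) + I = 2 I^{2} + I = I + 2 I^{2}$)
$K{\left(147 \right)} - 17797 = 147 \left(1 + 2 \cdot 147\right) - 17797 = 147 \left(1 + 294\right) - 17797 = 147 \cdot 295 - 17797 = 43365 - 17797 = 25568$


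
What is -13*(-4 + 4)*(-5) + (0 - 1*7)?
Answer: -7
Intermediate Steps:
-13*(-4 + 4)*(-5) + (0 - 1*7) = -0*(-5) + (0 - 7) = -13*0 - 7 = 0 - 7 = -7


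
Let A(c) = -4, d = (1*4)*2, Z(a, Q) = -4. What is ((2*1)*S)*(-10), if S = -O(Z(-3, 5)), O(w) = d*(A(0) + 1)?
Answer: -480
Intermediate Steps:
d = 8 (d = 4*2 = 8)
O(w) = -24 (O(w) = 8*(-4 + 1) = 8*(-3) = -24)
S = 24 (S = -1*(-24) = 24)
((2*1)*S)*(-10) = ((2*1)*24)*(-10) = (2*24)*(-10) = 48*(-10) = -480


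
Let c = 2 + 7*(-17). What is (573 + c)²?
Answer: 207936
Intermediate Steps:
c = -117 (c = 2 - 119 = -117)
(573 + c)² = (573 - 117)² = 456² = 207936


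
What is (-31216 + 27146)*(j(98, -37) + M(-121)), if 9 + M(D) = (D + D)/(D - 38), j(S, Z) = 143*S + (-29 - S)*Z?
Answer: -12104904460/159 ≈ -7.6131e+7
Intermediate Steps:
j(S, Z) = 143*S + Z*(-29 - S)
M(D) = -9 + 2*D/(-38 + D) (M(D) = -9 + (D + D)/(D - 38) = -9 + (2*D)/(-38 + D) = -9 + 2*D/(-38 + D))
(-31216 + 27146)*(j(98, -37) + M(-121)) = (-31216 + 27146)*((-29*(-37) + 143*98 - 1*98*(-37)) + (342 - 7*(-121))/(-38 - 121)) = -4070*((1073 + 14014 + 3626) + (342 + 847)/(-159)) = -4070*(18713 - 1/159*1189) = -4070*(18713 - 1189/159) = -4070*2974178/159 = -12104904460/159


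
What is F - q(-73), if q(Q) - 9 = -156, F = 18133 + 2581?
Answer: 20861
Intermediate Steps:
F = 20714
q(Q) = -147 (q(Q) = 9 - 156 = -147)
F - q(-73) = 20714 - 1*(-147) = 20714 + 147 = 20861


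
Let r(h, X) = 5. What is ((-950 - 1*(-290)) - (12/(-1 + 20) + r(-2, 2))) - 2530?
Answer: -60717/19 ≈ -3195.6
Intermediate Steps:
((-950 - 1*(-290)) - (12/(-1 + 20) + r(-2, 2))) - 2530 = ((-950 - 1*(-290)) - (12/(-1 + 20) + 5)) - 2530 = ((-950 + 290) - (12/19 + 5)) - 2530 = (-660 - ((1/19)*12 + 5)) - 2530 = (-660 - (12/19 + 5)) - 2530 = (-660 - 1*107/19) - 2530 = (-660 - 107/19) - 2530 = -12647/19 - 2530 = -60717/19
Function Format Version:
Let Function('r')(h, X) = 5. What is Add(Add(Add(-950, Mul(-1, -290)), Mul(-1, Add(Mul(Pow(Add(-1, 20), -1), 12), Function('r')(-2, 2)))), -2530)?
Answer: Rational(-60717, 19) ≈ -3195.6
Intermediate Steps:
Add(Add(Add(-950, Mul(-1, -290)), Mul(-1, Add(Mul(Pow(Add(-1, 20), -1), 12), Function('r')(-2, 2)))), -2530) = Add(Add(Add(-950, Mul(-1, -290)), Mul(-1, Add(Mul(Pow(Add(-1, 20), -1), 12), 5))), -2530) = Add(Add(Add(-950, 290), Mul(-1, Add(Mul(Pow(19, -1), 12), 5))), -2530) = Add(Add(-660, Mul(-1, Add(Mul(Rational(1, 19), 12), 5))), -2530) = Add(Add(-660, Mul(-1, Add(Rational(12, 19), 5))), -2530) = Add(Add(-660, Mul(-1, Rational(107, 19))), -2530) = Add(Add(-660, Rational(-107, 19)), -2530) = Add(Rational(-12647, 19), -2530) = Rational(-60717, 19)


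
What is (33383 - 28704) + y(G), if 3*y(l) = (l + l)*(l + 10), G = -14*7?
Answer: 31285/3 ≈ 10428.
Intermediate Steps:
G = -98
y(l) = 2*l*(10 + l)/3 (y(l) = ((l + l)*(l + 10))/3 = ((2*l)*(10 + l))/3 = (2*l*(10 + l))/3 = 2*l*(10 + l)/3)
(33383 - 28704) + y(G) = (33383 - 28704) + (⅔)*(-98)*(10 - 98) = 4679 + (⅔)*(-98)*(-88) = 4679 + 17248/3 = 31285/3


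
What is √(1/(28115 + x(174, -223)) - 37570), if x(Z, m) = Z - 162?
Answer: I*√29722683778403/28127 ≈ 193.83*I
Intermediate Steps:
x(Z, m) = -162 + Z
√(1/(28115 + x(174, -223)) - 37570) = √(1/(28115 + (-162 + 174)) - 37570) = √(1/(28115 + 12) - 37570) = √(1/28127 - 37570) = √(-1056731389/28127) = I*√29722683778403/28127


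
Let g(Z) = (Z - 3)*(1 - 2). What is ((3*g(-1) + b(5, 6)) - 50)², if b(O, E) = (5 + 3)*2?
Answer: 484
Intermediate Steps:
b(O, E) = 16 (b(O, E) = 8*2 = 16)
g(Z) = 3 - Z (g(Z) = (-3 + Z)*(-1) = 3 - Z)
((3*g(-1) + b(5, 6)) - 50)² = ((3*(3 - 1*(-1)) + 16) - 50)² = ((3*(3 + 1) + 16) - 50)² = ((3*4 + 16) - 50)² = ((12 + 16) - 50)² = (28 - 50)² = (-22)² = 484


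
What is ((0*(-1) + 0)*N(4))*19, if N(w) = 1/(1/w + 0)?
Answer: 0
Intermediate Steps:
N(w) = w (N(w) = 1/(1/w) = w)
((0*(-1) + 0)*N(4))*19 = ((0*(-1) + 0)*4)*19 = ((0 + 0)*4)*19 = (0*4)*19 = 0*19 = 0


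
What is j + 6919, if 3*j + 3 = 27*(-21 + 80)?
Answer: 7449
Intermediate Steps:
j = 530 (j = -1 + (27*(-21 + 80))/3 = -1 + (27*59)/3 = -1 + (⅓)*1593 = -1 + 531 = 530)
j + 6919 = 530 + 6919 = 7449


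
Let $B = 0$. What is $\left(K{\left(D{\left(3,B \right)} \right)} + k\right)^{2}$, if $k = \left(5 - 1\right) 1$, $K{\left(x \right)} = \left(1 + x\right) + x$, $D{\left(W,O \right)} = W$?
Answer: $121$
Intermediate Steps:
$K{\left(x \right)} = 1 + 2 x$
$k = 4$ ($k = 4 \cdot 1 = 4$)
$\left(K{\left(D{\left(3,B \right)} \right)} + k\right)^{2} = \left(\left(1 + 2 \cdot 3\right) + 4\right)^{2} = \left(\left(1 + 6\right) + 4\right)^{2} = \left(7 + 4\right)^{2} = 11^{2} = 121$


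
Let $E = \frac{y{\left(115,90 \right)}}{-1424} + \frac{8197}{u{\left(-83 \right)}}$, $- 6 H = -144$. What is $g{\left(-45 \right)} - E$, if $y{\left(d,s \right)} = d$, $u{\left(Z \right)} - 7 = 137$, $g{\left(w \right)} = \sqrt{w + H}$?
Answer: $- \frac{364249}{6408} + i \sqrt{21} \approx -56.843 + 4.5826 i$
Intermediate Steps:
$H = 24$ ($H = \left(- \frac{1}{6}\right) \left(-144\right) = 24$)
$g{\left(w \right)} = \sqrt{24 + w}$ ($g{\left(w \right)} = \sqrt{w + 24} = \sqrt{24 + w}$)
$u{\left(Z \right)} = 144$ ($u{\left(Z \right)} = 7 + 137 = 144$)
$E = \frac{364249}{6408}$ ($E = \frac{115}{-1424} + \frac{8197}{144} = 115 \left(- \frac{1}{1424}\right) + 8197 \cdot \frac{1}{144} = - \frac{115}{1424} + \frac{8197}{144} = \frac{364249}{6408} \approx 56.843$)
$g{\left(-45 \right)} - E = \sqrt{24 - 45} - \frac{364249}{6408} = \sqrt{-21} - \frac{364249}{6408} = i \sqrt{21} - \frac{364249}{6408} = - \frac{364249}{6408} + i \sqrt{21}$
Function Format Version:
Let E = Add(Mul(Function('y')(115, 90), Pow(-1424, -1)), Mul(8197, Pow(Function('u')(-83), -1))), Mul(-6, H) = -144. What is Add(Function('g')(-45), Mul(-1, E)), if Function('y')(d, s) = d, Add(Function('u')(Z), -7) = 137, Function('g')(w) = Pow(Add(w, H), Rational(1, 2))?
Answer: Add(Rational(-364249, 6408), Mul(I, Pow(21, Rational(1, 2)))) ≈ Add(-56.843, Mul(4.5826, I))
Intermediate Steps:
H = 24 (H = Mul(Rational(-1, 6), -144) = 24)
Function('g')(w) = Pow(Add(24, w), Rational(1, 2)) (Function('g')(w) = Pow(Add(w, 24), Rational(1, 2)) = Pow(Add(24, w), Rational(1, 2)))
Function('u')(Z) = 144 (Function('u')(Z) = Add(7, 137) = 144)
E = Rational(364249, 6408) (E = Add(Mul(115, Pow(-1424, -1)), Mul(8197, Pow(144, -1))) = Add(Mul(115, Rational(-1, 1424)), Mul(8197, Rational(1, 144))) = Add(Rational(-115, 1424), Rational(8197, 144)) = Rational(364249, 6408) ≈ 56.843)
Add(Function('g')(-45), Mul(-1, E)) = Add(Pow(Add(24, -45), Rational(1, 2)), Mul(-1, Rational(364249, 6408))) = Add(Pow(-21, Rational(1, 2)), Rational(-364249, 6408)) = Add(Mul(I, Pow(21, Rational(1, 2))), Rational(-364249, 6408)) = Add(Rational(-364249, 6408), Mul(I, Pow(21, Rational(1, 2))))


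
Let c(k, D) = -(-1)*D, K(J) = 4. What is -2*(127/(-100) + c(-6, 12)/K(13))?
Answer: -173/50 ≈ -3.4600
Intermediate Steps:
c(k, D) = D
-2*(127/(-100) + c(-6, 12)/K(13)) = -2*(127/(-100) + 12/4) = -2*(127*(-1/100) + 12*(¼)) = -2*(-127/100 + 3) = -2*173/100 = -173/50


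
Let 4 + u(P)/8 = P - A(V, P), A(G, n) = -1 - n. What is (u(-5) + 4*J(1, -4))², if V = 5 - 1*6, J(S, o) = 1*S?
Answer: 10000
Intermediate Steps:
J(S, o) = S
V = -1 (V = 5 - 6 = -1)
u(P) = -24 + 16*P (u(P) = -32 + 8*(P - (-1 - P)) = -32 + 8*(P + (1 + P)) = -32 + 8*(1 + 2*P) = -32 + (8 + 16*P) = -24 + 16*P)
(u(-5) + 4*J(1, -4))² = ((-24 + 16*(-5)) + 4*1)² = ((-24 - 80) + 4)² = (-104 + 4)² = (-100)² = 10000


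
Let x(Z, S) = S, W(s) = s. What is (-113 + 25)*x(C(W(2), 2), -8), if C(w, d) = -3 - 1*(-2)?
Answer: 704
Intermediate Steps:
C(w, d) = -1 (C(w, d) = -3 + 2 = -1)
(-113 + 25)*x(C(W(2), 2), -8) = (-113 + 25)*(-8) = -88*(-8) = 704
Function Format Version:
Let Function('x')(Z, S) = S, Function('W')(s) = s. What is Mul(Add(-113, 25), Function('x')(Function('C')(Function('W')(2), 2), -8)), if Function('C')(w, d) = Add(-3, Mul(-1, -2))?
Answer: 704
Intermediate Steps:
Function('C')(w, d) = -1 (Function('C')(w, d) = Add(-3, 2) = -1)
Mul(Add(-113, 25), Function('x')(Function('C')(Function('W')(2), 2), -8)) = Mul(Add(-113, 25), -8) = Mul(-88, -8) = 704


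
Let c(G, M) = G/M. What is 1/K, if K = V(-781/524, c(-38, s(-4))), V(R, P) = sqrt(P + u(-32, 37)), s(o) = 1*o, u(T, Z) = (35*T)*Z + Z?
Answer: -I*sqrt(165574)/82787 ≈ -0.0049151*I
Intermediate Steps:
u(T, Z) = Z + 35*T*Z (u(T, Z) = 35*T*Z + Z = Z + 35*T*Z)
s(o) = o
V(R, P) = sqrt(-41403 + P) (V(R, P) = sqrt(P + 37*(1 + 35*(-32))) = sqrt(P + 37*(1 - 1120)) = sqrt(P + 37*(-1119)) = sqrt(P - 41403) = sqrt(-41403 + P))
K = I*sqrt(165574)/2 (K = sqrt(-41403 - 38/(-4)) = sqrt(-41403 - 38*(-1/4)) = sqrt(-41403 + 19/2) = sqrt(-82787/2) = I*sqrt(165574)/2 ≈ 203.45*I)
1/K = 1/(I*sqrt(165574)/2) = -I*sqrt(165574)/82787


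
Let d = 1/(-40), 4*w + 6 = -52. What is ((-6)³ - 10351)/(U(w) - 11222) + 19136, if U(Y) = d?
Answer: 8590209496/448881 ≈ 19137.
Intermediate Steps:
w = -29/2 (w = -3/2 + (¼)*(-52) = -3/2 - 13 = -29/2 ≈ -14.500)
d = -1/40 ≈ -0.025000
U(Y) = -1/40
((-6)³ - 10351)/(U(w) - 11222) + 19136 = ((-6)³ - 10351)/(-1/40 - 11222) + 19136 = (-216 - 10351)/(-448881/40) + 19136 = -10567*(-40/448881) + 19136 = 422680/448881 + 19136 = 8590209496/448881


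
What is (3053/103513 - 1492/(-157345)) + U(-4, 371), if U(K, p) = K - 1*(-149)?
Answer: 2362286498506/16287252985 ≈ 145.04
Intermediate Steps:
U(K, p) = 149 + K (U(K, p) = K + 149 = 149 + K)
(3053/103513 - 1492/(-157345)) + U(-4, 371) = (3053/103513 - 1492/(-157345)) + (149 - 4) = (3053*(1/103513) - 1492*(-1/157345)) + 145 = (3053/103513 + 1492/157345) + 145 = 634815681/16287252985 + 145 = 2362286498506/16287252985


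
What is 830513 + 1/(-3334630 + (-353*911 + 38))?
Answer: 3036500867774/3656175 ≈ 8.3051e+5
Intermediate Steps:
830513 + 1/(-3334630 + (-353*911 + 38)) = 830513 + 1/(-3334630 + (-321583 + 38)) = 830513 + 1/(-3334630 - 321545) = 830513 + 1/(-3656175) = 830513 - 1/3656175 = 3036500867774/3656175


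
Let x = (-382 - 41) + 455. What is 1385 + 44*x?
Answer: 2793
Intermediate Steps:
x = 32 (x = -423 + 455 = 32)
1385 + 44*x = 1385 + 44*32 = 1385 + 1408 = 2793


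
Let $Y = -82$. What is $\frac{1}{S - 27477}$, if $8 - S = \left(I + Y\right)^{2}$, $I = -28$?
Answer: $- \frac{1}{39569} \approx -2.5272 \cdot 10^{-5}$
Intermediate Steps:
$S = -12092$ ($S = 8 - \left(-28 - 82\right)^{2} = 8 - \left(-110\right)^{2} = 8 - 12100 = -12092$)
$\frac{1}{S - 27477} = \frac{1}{-12092 - 27477} = \frac{1}{-39569} = - \frac{1}{39569}$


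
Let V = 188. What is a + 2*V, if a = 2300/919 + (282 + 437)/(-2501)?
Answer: 869297083/2298419 ≈ 378.22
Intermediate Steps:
a = 5091539/2298419 (a = 2300*(1/919) + 719*(-1/2501) = 2300/919 - 719/2501 = 5091539/2298419 ≈ 2.2152)
a + 2*V = 5091539/2298419 + 2*188 = 5091539/2298419 + 376 = 869297083/2298419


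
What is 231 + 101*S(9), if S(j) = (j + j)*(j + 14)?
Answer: 42045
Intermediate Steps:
S(j) = 2*j*(14 + j) (S(j) = (2*j)*(14 + j) = 2*j*(14 + j))
231 + 101*S(9) = 231 + 101*(2*9*(14 + 9)) = 231 + 101*(2*9*23) = 231 + 101*414 = 231 + 41814 = 42045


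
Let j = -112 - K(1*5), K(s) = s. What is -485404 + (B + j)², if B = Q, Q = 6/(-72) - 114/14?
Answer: -3314361263/7056 ≈ -4.6972e+5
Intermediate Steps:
Q = -691/84 (Q = 6*(-1/72) - 114*1/14 = -1/12 - 57/7 = -691/84 ≈ -8.2262)
j = -117 (j = -112 - 5 = -117)
B = -691/84 ≈ -8.2262
-485404 + (B + j)² = -485404 + (-691/84 - 117)² = -485404 + (-10519/84)² = -485404 + 110649361/7056 = -3314361263/7056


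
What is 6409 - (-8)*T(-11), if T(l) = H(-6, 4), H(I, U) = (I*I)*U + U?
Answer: 7593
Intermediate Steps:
H(I, U) = U + U*I² (H(I, U) = I²*U + U = U*I² + U = U + U*I²)
T(l) = 148 (T(l) = 4*(1 + (-6)²) = 4*(1 + 36) = 4*37 = 148)
6409 - (-8)*T(-11) = 6409 - (-8)*148 = 6409 - 1*(-1184) = 6409 + 1184 = 7593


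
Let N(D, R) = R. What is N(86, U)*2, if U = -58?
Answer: -116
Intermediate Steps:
N(86, U)*2 = -58*2 = -116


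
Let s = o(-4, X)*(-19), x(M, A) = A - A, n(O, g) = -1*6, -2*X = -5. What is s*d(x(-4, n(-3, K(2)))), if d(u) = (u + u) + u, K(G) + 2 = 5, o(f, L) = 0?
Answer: 0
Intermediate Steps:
X = 5/2 (X = -½*(-5) = 5/2 ≈ 2.5000)
K(G) = 3 (K(G) = -2 + 5 = 3)
n(O, g) = -6
x(M, A) = 0
d(u) = 3*u (d(u) = 2*u + u = 3*u)
s = 0 (s = 0*(-19) = 0)
s*d(x(-4, n(-3, K(2)))) = 0*(3*0) = 0*0 = 0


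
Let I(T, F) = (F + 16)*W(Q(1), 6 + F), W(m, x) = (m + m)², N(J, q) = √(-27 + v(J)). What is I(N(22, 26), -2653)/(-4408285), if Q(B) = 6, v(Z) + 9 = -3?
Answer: 379728/4408285 ≈ 0.086140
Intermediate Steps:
v(Z) = -12 (v(Z) = -9 - 3 = -12)
N(J, q) = I*√39 (N(J, q) = √(-27 - 12) = √(-39) = I*√39)
W(m, x) = 4*m² (W(m, x) = (2*m)² = 4*m²)
I(T, F) = 2304 + 144*F (I(T, F) = (F + 16)*(4*6²) = (16 + F)*(4*36) = (16 + F)*144 = 2304 + 144*F)
I(N(22, 26), -2653)/(-4408285) = (2304 + 144*(-2653))/(-4408285) = (2304 - 382032)*(-1/4408285) = -379728*(-1/4408285) = 379728/4408285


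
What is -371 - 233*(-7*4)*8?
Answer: 51821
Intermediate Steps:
-371 - 233*(-7*4)*8 = -371 - (-6524)*8 = -371 - 233*(-224) = -371 + 52192 = 51821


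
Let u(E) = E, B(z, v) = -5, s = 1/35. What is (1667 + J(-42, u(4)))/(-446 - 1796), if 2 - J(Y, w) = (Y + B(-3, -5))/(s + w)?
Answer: -2521/3363 ≈ -0.74963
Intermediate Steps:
s = 1/35 ≈ 0.028571
J(Y, w) = 2 - (-5 + Y)/(1/35 + w) (J(Y, w) = 2 - (Y - 5)/(1/35 + w) = 2 - (-5 + Y)/(1/35 + w))
(1667 + J(-42, u(4)))/(-446 - 1796) = (1667 + (177 - 35*(-42) + 70*4)/(1 + 35*4))/(-446 - 1796) = (1667 + (177 + 1470 + 280)/(1 + 140))/(-2242) = (1667 + 1927/141)*(-1/2242) = (1667 + (1/141)*1927)*(-1/2242) = (1667 + 41/3)*(-1/2242) = (5042/3)*(-1/2242) = -2521/3363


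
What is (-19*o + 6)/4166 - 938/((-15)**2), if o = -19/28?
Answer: -109296799/26245800 ≈ -4.1644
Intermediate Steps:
o = -19/28 (o = -19*1/28 = -19/28 ≈ -0.67857)
(-19*o + 6)/4166 - 938/((-15)**2) = (-19*(-19/28) + 6)/4166 - 938/((-15)**2) = (361/28 + 6)*(1/4166) - 938/225 = (529/28)*(1/4166) - 938*1/225 = 529/116648 - 938/225 = -109296799/26245800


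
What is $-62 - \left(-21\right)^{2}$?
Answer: $-503$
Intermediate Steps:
$-62 - \left(-21\right)^{2} = -62 - 441 = -503$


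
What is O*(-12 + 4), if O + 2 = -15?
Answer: 136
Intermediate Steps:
O = -17 (O = -2 - 15 = -17)
O*(-12 + 4) = -17*(-12 + 4) = -17*(-8) = 136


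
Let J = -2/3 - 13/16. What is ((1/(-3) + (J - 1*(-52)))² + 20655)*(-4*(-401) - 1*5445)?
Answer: -22786690249/256 ≈ -8.9011e+7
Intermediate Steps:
J = -71/48 (J = -2*⅓ - 13*1/16 = -⅔ - 13/16 = -71/48 ≈ -1.4792)
((1/(-3) + (J - 1*(-52)))² + 20655)*(-4*(-401) - 1*5445) = ((1/(-3) + (-71/48 - 1*(-52)))² + 20655)*(-4*(-401) - 1*5445) = ((-⅓ + (-71/48 + 52))² + 20655)*(1604 - 5445) = ((-⅓ + 2425/48)² + 20655)*(-3841) = ((803/16)² + 20655)*(-3841) = (644809/256 + 20655)*(-3841) = (5932489/256)*(-3841) = -22786690249/256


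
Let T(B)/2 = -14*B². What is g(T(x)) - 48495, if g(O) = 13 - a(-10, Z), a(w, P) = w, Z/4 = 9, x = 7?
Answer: -48472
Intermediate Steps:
Z = 36 (Z = 4*9 = 36)
T(B) = -28*B² (T(B) = 2*(-14*B²) = -28*B²)
g(O) = 23 (g(O) = 13 - 1*(-10) = 13 + 10 = 23)
g(T(x)) - 48495 = 23 - 48495 = -48472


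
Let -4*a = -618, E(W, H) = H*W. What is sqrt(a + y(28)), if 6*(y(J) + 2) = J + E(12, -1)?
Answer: 7*sqrt(114)/6 ≈ 12.457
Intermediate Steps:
y(J) = -4 + J/6 (y(J) = -2 + (J - 1*12)/6 = -2 + (J - 12)/6 = -2 + (-12 + J)/6 = -2 + (-2 + J/6) = -4 + J/6)
a = 309/2 (a = -1/4*(-618) = 309/2 ≈ 154.50)
sqrt(a + y(28)) = sqrt(309/2 + (-4 + (1/6)*28)) = sqrt(309/2 + (-4 + 14/3)) = sqrt(309/2 + 2/3) = sqrt(931/6) = 7*sqrt(114)/6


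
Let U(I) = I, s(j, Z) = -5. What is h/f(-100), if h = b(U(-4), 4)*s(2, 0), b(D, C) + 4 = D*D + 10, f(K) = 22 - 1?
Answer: -110/21 ≈ -5.2381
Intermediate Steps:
f(K) = 21
b(D, C) = 6 + D² (b(D, C) = -4 + (D*D + 10) = -4 + (D² + 10) = -4 + (10 + D²) = 6 + D²)
h = -110 (h = (6 + (-4)²)*(-5) = (6 + 16)*(-5) = 22*(-5) = -110)
h/f(-100) = -110/21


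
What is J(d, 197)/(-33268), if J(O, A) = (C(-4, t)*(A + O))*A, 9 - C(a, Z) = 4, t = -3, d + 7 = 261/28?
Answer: -5497285/931504 ≈ -5.9015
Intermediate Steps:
d = 65/28 (d = -7 + 261/28 = 65/28 ≈ 2.3214)
C(a, Z) = 5 (C(a, Z) = 9 - 1*4 = 9 - 4 = 5)
J(O, A) = A*(5*A + 5*O) (J(O, A) = (5*(A + O))*A = (5*A + 5*O)*A = A*(5*A + 5*O))
J(d, 197)/(-33268) = (5*197*(197 + 65/28))/(-33268) = (5*197*(5581/28))*(-1/33268) = (5497285/28)*(-1/33268) = -5497285/931504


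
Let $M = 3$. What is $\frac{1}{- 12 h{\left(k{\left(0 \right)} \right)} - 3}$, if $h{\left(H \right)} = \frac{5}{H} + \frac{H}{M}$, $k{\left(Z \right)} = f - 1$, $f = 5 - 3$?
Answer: $- \frac{1}{67} \approx -0.014925$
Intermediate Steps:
$f = 2$ ($f = 5 - 3 = 2$)
$k{\left(Z \right)} = 1$ ($k{\left(Z \right)} = 2 - 1 = 1$)
$h{\left(H \right)} = \frac{5}{H} + \frac{H}{3}$
$\frac{1}{- 12 h{\left(k{\left(0 \right)} \right)} - 3} = \frac{1}{- 12 \left(\frac{5}{1} + \frac{1}{3} \cdot 1\right) - 3} = \frac{1}{- 12 \left(5 \cdot 1 + \frac{1}{3}\right) - 3} = \frac{1}{- 12 \left(5 + \frac{1}{3}\right) - 3} = \frac{1}{\left(-12\right) \frac{16}{3} - 3} = \frac{1}{-64 - 3} = \frac{1}{-67} = - \frac{1}{67}$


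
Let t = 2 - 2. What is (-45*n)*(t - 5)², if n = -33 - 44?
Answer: 86625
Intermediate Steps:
t = 0
n = -77
(-45*n)*(t - 5)² = (-45*(-77))*(0 - 5)² = 3465*(-5)² = 3465*25 = 86625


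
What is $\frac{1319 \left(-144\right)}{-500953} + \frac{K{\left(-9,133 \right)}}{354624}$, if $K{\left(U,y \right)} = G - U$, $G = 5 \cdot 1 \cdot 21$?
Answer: $\frac{11235495451}{29608326112} \approx 0.37947$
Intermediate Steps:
$G = 105$ ($G = 5 \cdot 21 = 105$)
$K{\left(U,y \right)} = 105 - U$
$\frac{1319 \left(-144\right)}{-500953} + \frac{K{\left(-9,133 \right)}}{354624} = \frac{1319 \left(-144\right)}{-500953} + \frac{105 - -9}{354624} = \left(-189936\right) \left(- \frac{1}{500953}\right) + \left(105 + 9\right) \frac{1}{354624} = \frac{189936}{500953} + 114 \cdot \frac{1}{354624} = \frac{189936}{500953} + \frac{19}{59104} = \frac{11235495451}{29608326112}$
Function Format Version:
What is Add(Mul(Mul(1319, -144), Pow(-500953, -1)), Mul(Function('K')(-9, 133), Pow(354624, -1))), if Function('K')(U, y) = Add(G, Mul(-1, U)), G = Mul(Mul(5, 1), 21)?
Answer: Rational(11235495451, 29608326112) ≈ 0.37947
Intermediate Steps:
G = 105 (G = Mul(5, 21) = 105)
Function('K')(U, y) = Add(105, Mul(-1, U))
Add(Mul(Mul(1319, -144), Pow(-500953, -1)), Mul(Function('K')(-9, 133), Pow(354624, -1))) = Add(Mul(Mul(1319, -144), Pow(-500953, -1)), Mul(Add(105, Mul(-1, -9)), Pow(354624, -1))) = Add(Mul(-189936, Rational(-1, 500953)), Mul(Add(105, 9), Rational(1, 354624))) = Add(Rational(189936, 500953), Mul(114, Rational(1, 354624))) = Add(Rational(189936, 500953), Rational(19, 59104)) = Rational(11235495451, 29608326112)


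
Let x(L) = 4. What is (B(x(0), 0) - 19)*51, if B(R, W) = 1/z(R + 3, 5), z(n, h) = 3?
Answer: -952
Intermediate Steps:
B(R, W) = ⅓ (B(R, W) = 1/3 = ⅓)
(B(x(0), 0) - 19)*51 = (⅓ - 19)*51 = -56/3*51 = -952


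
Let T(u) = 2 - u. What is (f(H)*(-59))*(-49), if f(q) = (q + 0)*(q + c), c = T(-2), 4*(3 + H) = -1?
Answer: -112749/16 ≈ -7046.8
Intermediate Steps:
H = -13/4 (H = -3 + (¼)*(-1) = -3 - ¼ = -13/4 ≈ -3.2500)
c = 4 (c = 2 - 1*(-2) = 2 + 2 = 4)
f(q) = q*(4 + q) (f(q) = (q + 0)*(q + 4) = q*(4 + q))
(f(H)*(-59))*(-49) = (-13*(4 - 13/4)/4*(-59))*(-49) = (-13/4*¾*(-59))*(-49) = -39/16*(-59)*(-49) = (2301/16)*(-49) = -112749/16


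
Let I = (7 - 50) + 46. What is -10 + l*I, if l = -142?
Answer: -436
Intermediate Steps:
I = 3 (I = -43 + 46 = 3)
-10 + l*I = -10 - 142*3 = -10 - 426 = -436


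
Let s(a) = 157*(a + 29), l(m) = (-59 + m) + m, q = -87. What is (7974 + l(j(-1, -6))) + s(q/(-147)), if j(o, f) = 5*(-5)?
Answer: 613035/49 ≈ 12511.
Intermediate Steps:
j(o, f) = -25
l(m) = -59 + 2*m
s(a) = 4553 + 157*a (s(a) = 157*(29 + a) = 4553 + 157*a)
(7974 + l(j(-1, -6))) + s(q/(-147)) = (7974 + (-59 + 2*(-25))) + (4553 + 157*(-87/(-147))) = (7974 + (-59 - 50)) + (4553 + 157*(-87*(-1/147))) = (7974 - 109) + (4553 + 157*(29/49)) = 7865 + (4553 + 4553/49) = 7865 + 227650/49 = 613035/49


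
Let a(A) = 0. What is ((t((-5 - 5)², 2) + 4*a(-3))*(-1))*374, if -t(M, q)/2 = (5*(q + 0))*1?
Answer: 7480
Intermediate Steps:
t(M, q) = -10*q (t(M, q) = -2*5*(q + 0) = -2*5*q = -10*q)
((t((-5 - 5)², 2) + 4*a(-3))*(-1))*374 = ((-10*2 + 4*0)*(-1))*374 = ((-20 + 0)*(-1))*374 = -20*(-1)*374 = 20*374 = 7480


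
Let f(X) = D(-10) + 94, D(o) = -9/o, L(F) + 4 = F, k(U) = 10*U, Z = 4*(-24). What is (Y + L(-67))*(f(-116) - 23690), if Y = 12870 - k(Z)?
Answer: -3246449809/10 ≈ -3.2464e+8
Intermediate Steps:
Z = -96
L(F) = -4 + F
f(X) = 949/10 (f(X) = -9/(-10) + 94 = -9*(-⅒) + 94 = 9/10 + 94 = 949/10)
Y = 13830 (Y = 12870 - 10*(-96) = 12870 - 1*(-960) = 12870 + 960 = 13830)
(Y + L(-67))*(f(-116) - 23690) = (13830 + (-4 - 67))*(949/10 - 23690) = (13830 - 71)*(-235951/10) = 13759*(-235951/10) = -3246449809/10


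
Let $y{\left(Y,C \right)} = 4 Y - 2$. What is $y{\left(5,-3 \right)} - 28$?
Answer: $-10$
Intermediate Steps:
$y{\left(Y,C \right)} = -2 + 4 Y$
$y{\left(5,-3 \right)} - 28 = \left(-2 + 4 \cdot 5\right) - 28 = \left(-2 + 20\right) - 28 = 18 - 28 = -10$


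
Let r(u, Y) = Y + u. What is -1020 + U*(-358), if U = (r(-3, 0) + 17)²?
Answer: -71188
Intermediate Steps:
U = 196 (U = ((0 - 3) + 17)² = (-3 + 17)² = 14² = 196)
-1020 + U*(-358) = -1020 + 196*(-358) = -1020 - 70168 = -71188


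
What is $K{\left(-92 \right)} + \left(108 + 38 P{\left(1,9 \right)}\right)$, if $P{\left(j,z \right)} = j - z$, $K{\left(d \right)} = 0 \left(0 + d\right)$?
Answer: $-196$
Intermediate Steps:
$K{\left(d \right)} = 0$ ($K{\left(d \right)} = 0 d = 0$)
$K{\left(-92 \right)} + \left(108 + 38 P{\left(1,9 \right)}\right) = 0 + \left(108 + 38 \left(1 - 9\right)\right) = 0 + \left(108 + 38 \left(-8\right)\right) = 0 + \left(108 - 304\right) = 0 - 196 = -196$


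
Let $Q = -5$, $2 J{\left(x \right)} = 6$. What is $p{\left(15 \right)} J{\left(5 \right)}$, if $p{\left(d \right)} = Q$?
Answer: $-15$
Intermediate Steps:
$J{\left(x \right)} = 3$ ($J{\left(x \right)} = \frac{1}{2} \cdot 6 = 3$)
$p{\left(d \right)} = -5$
$p{\left(15 \right)} J{\left(5 \right)} = \left(-5\right) 3 = -15$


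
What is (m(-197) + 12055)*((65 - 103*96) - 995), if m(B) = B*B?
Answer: -550246752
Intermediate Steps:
m(B) = B**2
(m(-197) + 12055)*((65 - 103*96) - 995) = ((-197)**2 + 12055)*((65 - 103*96) - 995) = (38809 + 12055)*((65 - 9888) - 995) = 50864*(-9823 - 995) = 50864*(-10818) = -550246752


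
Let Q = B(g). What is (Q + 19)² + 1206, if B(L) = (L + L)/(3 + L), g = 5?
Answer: 25857/16 ≈ 1616.1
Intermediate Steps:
B(L) = 2*L/(3 + L) (B(L) = (2*L)/(3 + L) = 2*L/(3 + L))
Q = 5/4 (Q = 2*5/(3 + 5) = 2*5/8 = 2*5*(⅛) = 5/4 ≈ 1.2500)
(Q + 19)² + 1206 = (5/4 + 19)² + 1206 = (81/4)² + 1206 = 6561/16 + 1206 = 25857/16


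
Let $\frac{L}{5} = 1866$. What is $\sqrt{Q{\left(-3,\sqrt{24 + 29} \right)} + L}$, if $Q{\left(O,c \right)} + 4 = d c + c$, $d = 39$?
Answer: $\sqrt{9326 + 40 \sqrt{53}} \approx 98.067$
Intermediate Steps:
$Q{\left(O,c \right)} = -4 + 40 c$ ($Q{\left(O,c \right)} = -4 + \left(39 c + c\right) = -4 + 40 c$)
$L = 9330$ ($L = 5 \cdot 1866 = 9330$)
$\sqrt{Q{\left(-3,\sqrt{24 + 29} \right)} + L} = \sqrt{\left(-4 + 40 \sqrt{24 + 29}\right) + 9330} = \sqrt{\left(-4 + 40 \sqrt{53}\right) + 9330} = \sqrt{9326 + 40 \sqrt{53}}$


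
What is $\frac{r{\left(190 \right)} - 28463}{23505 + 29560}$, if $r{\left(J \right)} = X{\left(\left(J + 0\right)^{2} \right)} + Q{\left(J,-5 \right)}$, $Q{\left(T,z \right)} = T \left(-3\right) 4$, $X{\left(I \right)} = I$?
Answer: $\frac{5357}{53065} \approx 0.10095$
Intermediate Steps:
$Q{\left(T,z \right)} = - 12 T$ ($Q{\left(T,z \right)} = - 3 T 4 = - 12 T$)
$r{\left(J \right)} = J^{2} - 12 J$ ($r{\left(J \right)} = \left(J + 0\right)^{2} - 12 J = J^{2} - 12 J$)
$\frac{r{\left(190 \right)} - 28463}{23505 + 29560} = \frac{190 \left(-12 + 190\right) - 28463}{23505 + 29560} = \frac{190 \cdot 178 - 28463}{53065} = \left(33820 - 28463\right) \frac{1}{53065} = 5357 \cdot \frac{1}{53065} = \frac{5357}{53065}$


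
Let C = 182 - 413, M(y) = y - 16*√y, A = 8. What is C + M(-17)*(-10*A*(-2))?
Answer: -2951 - 2560*I*√17 ≈ -2951.0 - 10555.0*I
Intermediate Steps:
C = -231
C + M(-17)*(-10*A*(-2)) = -231 + (-17 - 16*I*√17)*(-10*8*(-2)) = -231 + (-17 - 16*I*√17)*(-80*(-2)) = -231 + (-17 - 16*I*√17)*160 = -231 + (-2720 - 2560*I*√17) = -2951 - 2560*I*√17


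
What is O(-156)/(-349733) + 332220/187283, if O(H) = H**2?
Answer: 5875293588/3447318181 ≈ 1.7043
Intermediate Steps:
O(-156)/(-349733) + 332220/187283 = (-156)**2/(-349733) + 332220/187283 = 24336*(-1/349733) + 332220*(1/187283) = -24336/349733 + 332220/187283 = 5875293588/3447318181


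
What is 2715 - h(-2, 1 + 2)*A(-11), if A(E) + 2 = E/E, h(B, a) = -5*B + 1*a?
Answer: 2728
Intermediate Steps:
h(B, a) = a - 5*B (h(B, a) = -5*B + a = a - 5*B)
A(E) = -1 (A(E) = -2 + E/E = -2 + 1 = -1)
2715 - h(-2, 1 + 2)*A(-11) = 2715 - ((1 + 2) - 5*(-2))*(-1) = 2715 - (3 + 10)*(-1) = 2715 - 13*(-1) = 2715 - 1*(-13) = 2715 + 13 = 2728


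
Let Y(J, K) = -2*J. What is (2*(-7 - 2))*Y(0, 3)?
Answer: 0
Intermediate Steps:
(2*(-7 - 2))*Y(0, 3) = (2*(-7 - 2))*(-2*0) = (2*(-9))*0 = -18*0 = 0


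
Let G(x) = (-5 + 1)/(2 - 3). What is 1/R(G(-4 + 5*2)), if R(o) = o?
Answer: ¼ ≈ 0.25000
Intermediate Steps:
G(x) = 4 (G(x) = -4/(-1) = -4*(-1) = 4)
1/R(G(-4 + 5*2)) = 1/4 = ¼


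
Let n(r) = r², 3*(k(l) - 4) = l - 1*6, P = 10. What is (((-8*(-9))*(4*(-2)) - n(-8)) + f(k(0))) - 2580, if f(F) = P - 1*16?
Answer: -3226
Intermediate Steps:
k(l) = 2 + l/3 (k(l) = 4 + (l - 1*6)/3 = 4 + (l - 6)/3 = 4 + (-6 + l)/3 = 4 + (-2 + l/3) = 2 + l/3)
f(F) = -6 (f(F) = 10 - 1*16 = 10 - 16 = -6)
(((-8*(-9))*(4*(-2)) - n(-8)) + f(k(0))) - 2580 = (((-8*(-9))*(4*(-2)) - 1*(-8)²) - 6) - 2580 = ((72*(-8) - 1*64) - 6) - 2580 = ((-576 - 64) - 6) - 2580 = (-640 - 6) - 2580 = -646 - 2580 = -3226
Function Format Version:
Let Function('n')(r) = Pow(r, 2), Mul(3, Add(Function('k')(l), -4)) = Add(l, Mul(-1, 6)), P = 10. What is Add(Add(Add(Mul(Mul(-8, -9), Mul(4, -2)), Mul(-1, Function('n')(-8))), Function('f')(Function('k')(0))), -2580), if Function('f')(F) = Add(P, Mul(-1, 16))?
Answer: -3226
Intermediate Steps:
Function('k')(l) = Add(2, Mul(Rational(1, 3), l)) (Function('k')(l) = Add(4, Mul(Rational(1, 3), Add(l, Mul(-1, 6)))) = Add(4, Mul(Rational(1, 3), Add(l, -6))) = Add(4, Mul(Rational(1, 3), Add(-6, l))) = Add(4, Add(-2, Mul(Rational(1, 3), l))) = Add(2, Mul(Rational(1, 3), l)))
Function('f')(F) = -6 (Function('f')(F) = Add(10, Mul(-1, 16)) = Add(10, -16) = -6)
Add(Add(Add(Mul(Mul(-8, -9), Mul(4, -2)), Mul(-1, Function('n')(-8))), Function('f')(Function('k')(0))), -2580) = Add(Add(Add(Mul(Mul(-8, -9), Mul(4, -2)), Mul(-1, Pow(-8, 2))), -6), -2580) = Add(Add(Add(Mul(72, -8), Mul(-1, 64)), -6), -2580) = Add(Add(Add(-576, -64), -6), -2580) = Add(Add(-640, -6), -2580) = Add(-646, -2580) = -3226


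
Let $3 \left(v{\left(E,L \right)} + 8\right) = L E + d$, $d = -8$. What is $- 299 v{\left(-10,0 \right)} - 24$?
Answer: $\frac{9496}{3} \approx 3165.3$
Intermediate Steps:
$v{\left(E,L \right)} = - \frac{32}{3} + \frac{E L}{3}$ ($v{\left(E,L \right)} = -8 + \frac{L E - 8}{3} = -8 + \frac{E L - 8}{3} = -8 + \frac{-8 + E L}{3} = -8 + \left(- \frac{8}{3} + \frac{E L}{3}\right) = - \frac{32}{3} + \frac{E L}{3}$)
$- 299 v{\left(-10,0 \right)} - 24 = - 299 \left(- \frac{32}{3} + \frac{1}{3} \left(-10\right) 0\right) - 24 = - 299 \left(- \frac{32}{3} + 0\right) - 24 = \left(-299\right) \left(- \frac{32}{3}\right) - 24 = \frac{9568}{3} - 24 = \frac{9496}{3}$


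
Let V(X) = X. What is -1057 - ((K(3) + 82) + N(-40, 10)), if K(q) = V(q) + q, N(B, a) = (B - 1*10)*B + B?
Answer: -3105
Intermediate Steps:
N(B, a) = B + B*(-10 + B) (N(B, a) = (B - 10)*B + B = (-10 + B)*B + B = B*(-10 + B) + B = B + B*(-10 + B))
K(q) = 2*q (K(q) = q + q = 2*q)
-1057 - ((K(3) + 82) + N(-40, 10)) = -1057 - ((2*3 + 82) - 40*(-9 - 40)) = -1057 - ((6 + 82) - 40*(-49)) = -1057 - (88 + 1960) = -1057 - 1*2048 = -1057 - 2048 = -3105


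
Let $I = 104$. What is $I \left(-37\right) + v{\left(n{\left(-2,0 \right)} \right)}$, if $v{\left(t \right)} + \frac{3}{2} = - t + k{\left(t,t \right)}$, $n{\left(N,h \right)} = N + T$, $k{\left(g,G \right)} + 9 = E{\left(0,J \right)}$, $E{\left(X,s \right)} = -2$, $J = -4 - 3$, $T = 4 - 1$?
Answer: $- \frac{7723}{2} \approx -3861.5$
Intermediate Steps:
$T = 3$
$J = -7$
$k{\left(g,G \right)} = -11$ ($k{\left(g,G \right)} = -9 - 2 = -11$)
$n{\left(N,h \right)} = 3 + N$ ($n{\left(N,h \right)} = N + 3 = 3 + N$)
$v{\left(t \right)} = - \frac{25}{2} - t$ ($v{\left(t \right)} = - \frac{3}{2} - \left(11 + t\right) = - \frac{25}{2} - t$)
$I \left(-37\right) + v{\left(n{\left(-2,0 \right)} \right)} = 104 \left(-37\right) - \frac{27}{2} = -3848 - \frac{27}{2} = - \frac{7723}{2}$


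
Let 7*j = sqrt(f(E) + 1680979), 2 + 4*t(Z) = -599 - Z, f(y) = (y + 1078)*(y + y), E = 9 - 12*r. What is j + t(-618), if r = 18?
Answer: 17/4 + sqrt(1320385)/7 ≈ 168.40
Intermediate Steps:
E = -207 (E = 9 - 12*18 = 9 - 216 = -207)
f(y) = 2*y*(1078 + y) (f(y) = (1078 + y)*(2*y) = 2*y*(1078 + y))
t(Z) = -601/4 - Z/4 (t(Z) = -1/2 + (-599 - Z)/4 = -1/2 + (-599/4 - Z/4) = -601/4 - Z/4)
j = sqrt(1320385)/7 (j = sqrt(2*(-207)*(1078 - 207) + 1680979)/7 = sqrt(2*(-207)*871 + 1680979)/7 = sqrt(-360594 + 1680979)/7 = sqrt(1320385)/7 ≈ 164.15)
j + t(-618) = sqrt(1320385)/7 + (-601/4 - 1/4*(-618)) = sqrt(1320385)/7 + (-601/4 + 309/2) = sqrt(1320385)/7 + 17/4 = 17/4 + sqrt(1320385)/7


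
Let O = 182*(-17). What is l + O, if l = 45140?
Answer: 42046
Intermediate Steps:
O = -3094
l + O = 45140 - 3094 = 42046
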